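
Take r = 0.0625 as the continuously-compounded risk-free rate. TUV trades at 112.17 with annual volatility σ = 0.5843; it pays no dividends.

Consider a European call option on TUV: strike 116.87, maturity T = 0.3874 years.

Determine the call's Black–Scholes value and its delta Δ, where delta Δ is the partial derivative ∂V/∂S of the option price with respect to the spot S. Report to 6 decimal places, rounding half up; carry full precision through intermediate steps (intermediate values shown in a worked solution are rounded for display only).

σ√T = 0.5843·√0.3874 = 0.363677
d₁ = (ln(S/K) + (r+σ²/2)T) / (σ√T) = (ln(112.17/116.87) + (0.0625+0.5843²/2)·0.3874) / 0.363677 = (-0.041047 + 0.090343) / 0.363677 = 0.135550
d₂ = d₁ − σ√T = 0.135550 − 0.363677 = -0.228127
e^{−rT} = 0.976078
N(d₁) = 0.553911,  N(d₂) = 0.409774
Call price V = S·N(d₁) − K·e^{−rT}·N(d₂) = 62.132240 − 46.744635 = 15.387605
Δ = N(d₁) = 0.553911

price = 15.387605
Δ = 0.553911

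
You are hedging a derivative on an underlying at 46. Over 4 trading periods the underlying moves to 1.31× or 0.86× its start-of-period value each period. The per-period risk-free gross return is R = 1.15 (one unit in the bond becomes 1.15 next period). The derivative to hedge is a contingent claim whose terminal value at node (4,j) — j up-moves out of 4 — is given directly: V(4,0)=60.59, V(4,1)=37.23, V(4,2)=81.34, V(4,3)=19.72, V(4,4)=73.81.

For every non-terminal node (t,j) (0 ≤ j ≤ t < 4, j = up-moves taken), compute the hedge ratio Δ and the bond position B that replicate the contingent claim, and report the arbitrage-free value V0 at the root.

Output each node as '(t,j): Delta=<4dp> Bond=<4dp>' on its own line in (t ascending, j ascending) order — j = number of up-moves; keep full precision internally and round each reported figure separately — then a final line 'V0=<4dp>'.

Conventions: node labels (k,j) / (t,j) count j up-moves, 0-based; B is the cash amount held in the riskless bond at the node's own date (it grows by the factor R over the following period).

Under the risk-neutral measure, an up-move has probability p* = (R−d)/(u−d) = 0.6444 and values discount at R = 1.15.
Terminal payoffs: V(4,0)=60.5900, V(4,1)=37.2300, V(4,2)=81.3400, V(4,3)=19.7200, V(4,4)=73.8100
  t=3,j=0: stock 29.2586 → up 38.3287 (V=37.2300), down 25.1624 (V=60.5900). Price 39.5963; hedge Δ=-1.7742, bond B=91.5074.
  t=3,j=1: stock 44.5683 → up 58.3845 (V=81.3400), down 38.3287 (V=37.2300). Price 57.0926; hedge Δ=2.1994, bond B=-40.9297.
  t=3,j=2: stock 67.8889 → up 88.9345 (V=19.7200), down 58.3845 (V=81.3400). Price 36.1994; hedge Δ=-2.0170, bond B=173.1328.
  t=3,j=3: stock 103.4122 → up 135.4700 (V=73.8100), down 88.9345 (V=19.7200). Price 47.4591; hedge Δ=1.1623, bond B=-72.7409.
  t=2,j=0: stock 34.0216 → up 44.5683 (V=57.0926), down 29.2586 (V=39.5963). Price 44.2362; hedge Δ=1.1428, bond B=5.3557.
  t=2,j=1: stock 51.8236 → up 67.8889 (V=36.1994), down 44.5683 (V=57.0926). Price 37.9375; hedge Δ=-0.8959, bond B=84.3667.
  t=2,j=2: stock 78.9406 → up 103.4122 (V=47.4591), down 67.8889 (V=36.1994). Price 37.7875; hedge Δ=0.3170, bond B=12.7660.
  t=1,j=0: stock 39.5600 → up 51.8236 (V=37.9375), down 34.0216 (V=44.2362). Price 34.9366; hedge Δ=-0.3538, bond B=48.9338.
  t=1,j=1: stock 60.2600 → up 78.9406 (V=37.7875), down 51.8236 (V=37.9375). Price 32.9051; hedge Δ=-0.0055, bond B=33.2383.
  t=0,j=0: stock 46.0000 → up 60.2600 (V=32.9051), down 39.5600 (V=34.9366). Price 29.2412; hedge Δ=-0.0981, bond B=33.7556.
Verification: the root portfolio costs Δ(0,0)·S0 + B(0,0) = 29.2412, matching V0.

(0,0): Delta=-0.0981 Bond=33.7556
(1,0): Delta=-0.3538 Bond=48.9338
(1,1): Delta=-0.0055 Bond=33.2383
(2,0): Delta=1.1428 Bond=5.3557
(2,1): Delta=-0.8959 Bond=84.3667
(2,2): Delta=0.3170 Bond=12.7660
(3,0): Delta=-1.7742 Bond=91.5074
(3,1): Delta=2.1994 Bond=-40.9297
(3,2): Delta=-2.0170 Bond=173.1328
(3,3): Delta=1.1623 Bond=-72.7409
V0=29.2412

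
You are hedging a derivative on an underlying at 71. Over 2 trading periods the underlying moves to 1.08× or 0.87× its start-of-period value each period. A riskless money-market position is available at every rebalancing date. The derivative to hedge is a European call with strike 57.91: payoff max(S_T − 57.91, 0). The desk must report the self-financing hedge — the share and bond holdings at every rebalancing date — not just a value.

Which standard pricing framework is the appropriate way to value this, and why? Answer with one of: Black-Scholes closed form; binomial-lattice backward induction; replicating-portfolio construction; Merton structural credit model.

Key observation: what is demanded is not a single number but the (Δ, B) position at each node of the 1.08/0.87 tree starting at 71; constructing those positions is the replicating-portfolio method.

framework: replicating-portfolio construction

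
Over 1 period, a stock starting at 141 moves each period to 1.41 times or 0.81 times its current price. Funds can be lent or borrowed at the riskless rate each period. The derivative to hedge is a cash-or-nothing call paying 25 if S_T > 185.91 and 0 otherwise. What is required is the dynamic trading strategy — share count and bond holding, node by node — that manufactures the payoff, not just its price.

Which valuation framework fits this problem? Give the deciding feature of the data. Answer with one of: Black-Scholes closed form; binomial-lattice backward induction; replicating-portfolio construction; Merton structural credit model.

Key observation: the deliverable is the dynamic trading strategy on the 1-step tree (spot 141, moves 1.41 and 0.81), so the valuation must go through the node-by-node replicating-portfolio solve.

framework: replicating-portfolio construction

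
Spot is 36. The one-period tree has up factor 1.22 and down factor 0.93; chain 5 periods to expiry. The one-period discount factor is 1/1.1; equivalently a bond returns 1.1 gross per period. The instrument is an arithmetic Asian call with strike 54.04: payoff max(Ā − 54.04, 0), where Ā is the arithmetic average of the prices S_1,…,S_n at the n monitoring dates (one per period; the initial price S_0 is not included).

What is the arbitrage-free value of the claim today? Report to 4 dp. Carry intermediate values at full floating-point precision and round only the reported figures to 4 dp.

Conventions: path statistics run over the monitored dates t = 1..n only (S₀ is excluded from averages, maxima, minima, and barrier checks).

Risk-neutral up-probability p* = (R−d)/(u−d) = (1.1−0.93)/(1.22−0.93) = 0.5862; the claim prices as the p*-weighted sum of path payoffs discounted by R^5.
Enumerate all 2^5 = 32 price paths (U = up ×1.22, D = down ×0.93); each path with k up-moves has probability p*^k·(1−p*)^(5−k).
DDDDD: Ā=29.1096, payoff=0.0000, prob=0.012132
UDDDD: Ā=38.1868, payoff=0.0000, prob=0.017186
DUDDD: Ā=36.0988, payoff=0.0000, prob=0.017186
UUDDD: Ā=47.3554, payoff=0.0000, prob=0.024347
DDUDD: Ā=34.1569, payoff=0.0000, prob=0.017186
UDUDD: Ā=44.8080, payoff=0.0000, prob=0.024347
DUUDD: Ā=42.7200, payoff=0.0000, prob=0.024347
UUUDD: Ā=56.0413, payoff=2.0013, prob=0.034492
DDDUD: Ā=32.3510, payoff=0.0000, prob=0.017186
UDDUD: Ā=42.4390, payoff=0.0000, prob=0.024347
DUDUD: Ā=40.3510, payoff=0.0000, prob=0.024347
UUDUD: Ā=52.9335, payoff=0.0000, prob=0.034492
DDUUD: Ā=38.4091, payoff=0.0000, prob=0.024347
UDUUD: Ā=50.3862, payoff=0.0000, prob=0.034492
DUUUD: Ā=48.2982, payoff=0.0000, prob=0.034492
UUUUD: Ā=63.3589, payoff=9.3189, prob=0.048864
DDDDU: Ā=30.6715, payoff=0.0000, prob=0.017186
UDDDU: Ā=40.2357, payoff=0.0000, prob=0.024347
DUDDU: Ā=38.1477, payoff=0.0000, prob=0.024347
UUDDU: Ā=50.0433, payoff=0.0000, prob=0.034492
DDUDU: Ā=36.2059, payoff=0.0000, prob=0.024347
UDUDU: Ā=47.4959, payoff=0.0000, prob=0.034492
DUUDU: Ā=45.4079, payoff=0.0000, prob=0.034492
UUUDU: Ā=59.5674, payoff=5.5274, prob=0.048864
DDDUU: Ā=34.4000, payoff=0.0000, prob=0.024347
UDDUU: Ā=45.1269, payoff=0.0000, prob=0.034492
DUDUU: Ā=43.0389, payoff=0.0000, prob=0.034492
UUDUU: Ā=56.4596, payoff=2.4196, prob=0.048864
DDUUU: Ā=41.0970, payoff=0.0000, prob=0.034492
UDUUU: Ā=53.9122, payoff=0.0000, prob=0.048864
DUUUU: Ā=51.8242, payoff=0.0000, prob=0.048864
UUUUU: Ā=67.9845, payoff=13.9445, prob=0.069224
Price = Σ prob·payoff / R^5 = 1.877993 / 1.610510 = 1.1661

price = 1.1661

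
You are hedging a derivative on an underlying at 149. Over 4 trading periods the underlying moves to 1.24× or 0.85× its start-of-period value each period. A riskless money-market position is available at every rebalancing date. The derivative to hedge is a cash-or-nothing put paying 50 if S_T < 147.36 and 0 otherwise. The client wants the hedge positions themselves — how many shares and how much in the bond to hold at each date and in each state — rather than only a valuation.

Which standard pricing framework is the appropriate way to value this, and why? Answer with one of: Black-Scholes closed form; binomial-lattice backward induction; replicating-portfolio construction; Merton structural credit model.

framework: replicating-portfolio construction

Key observation: a price alone would not answer the question — the per-node share/bond construction on the spot-149, 1.24/0.85 tree is required, and only the replicating-portfolio method yields it.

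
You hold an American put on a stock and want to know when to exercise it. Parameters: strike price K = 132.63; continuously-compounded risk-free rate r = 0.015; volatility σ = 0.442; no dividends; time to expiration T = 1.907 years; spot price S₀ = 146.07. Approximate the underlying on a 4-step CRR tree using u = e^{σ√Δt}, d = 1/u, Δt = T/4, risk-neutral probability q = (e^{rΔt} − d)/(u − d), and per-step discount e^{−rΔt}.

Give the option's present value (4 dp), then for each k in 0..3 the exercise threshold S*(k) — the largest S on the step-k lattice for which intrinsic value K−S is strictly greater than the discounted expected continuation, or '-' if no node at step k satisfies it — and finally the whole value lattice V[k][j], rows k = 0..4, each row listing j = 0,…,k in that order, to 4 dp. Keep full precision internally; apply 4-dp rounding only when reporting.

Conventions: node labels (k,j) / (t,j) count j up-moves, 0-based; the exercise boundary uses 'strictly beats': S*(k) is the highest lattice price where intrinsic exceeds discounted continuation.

Δt=0.47675  u=1.35688  d=0.73698  q=0.43587  discount=0.99287
step 4 (expiry): payoffs max(K−S,0) = 89.5382 53.2926 0.0000 0.0000 0.0000
step 3: (k=3,j=0): S=58.4705, K−S=74.1595, hold=73.2145 ⇒ V=74.1595 exercise | (k=3,j=1): S=107.6514, K−S=24.9786, hold=29.8499 ⇒ V=29.8499 continue | (k=3,j=2): S=198.1995, K−S=0.0000, hold=0.0000 ⇒ V=0.0000 continue | (k=3,j=3): S=364.9098, K−S=0.0000, hold=0.0000 ⇒ V=0.0000 continue  boundary S*=58.4705
step 2: (k=2,j=0): S=79.3374, K−S=53.2926, hold=54.4556 ⇒ V=54.4556 continue | (k=2,j=1): S=146.0700, K−S=0.0000, hold=16.7193 ⇒ V=16.7193 continue | (k=2,j=2): S=268.9330, K−S=0.0000, hold=0.0000 ⇒ V=0.0000 continue  boundary S*=-
step 1: (k=1,j=0): S=107.6514, K−S=24.9786, hold=37.7367 ⇒ V=37.7367 continue | (k=1,j=1): S=198.1995, K−S=0.0000, hold=9.3647 ⇒ V=9.3647 continue  boundary S*=-
step 0: (k=0,j=0): S=146.0700, K−S=0.0000, hold=25.1895 ⇒ V=25.1895 continue  boundary S*=-

price = 25.1895
boundary = - - - 58.4705
tree:
25.1895
37.7367 9.3647
54.4556 16.7193 0.0000
74.1595 29.8499 0.0000 0.0000
89.5382 53.2926 0.0000 0.0000 0.0000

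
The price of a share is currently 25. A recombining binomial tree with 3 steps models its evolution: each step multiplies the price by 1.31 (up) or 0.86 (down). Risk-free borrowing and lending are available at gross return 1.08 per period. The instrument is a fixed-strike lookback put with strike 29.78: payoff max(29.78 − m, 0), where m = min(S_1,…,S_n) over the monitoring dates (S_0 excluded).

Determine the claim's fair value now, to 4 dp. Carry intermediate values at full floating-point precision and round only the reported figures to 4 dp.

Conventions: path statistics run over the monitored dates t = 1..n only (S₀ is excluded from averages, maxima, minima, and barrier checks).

Risk-neutral up-probability p* = (R−d)/(u−d) = (1.08−0.86)/(1.31−0.86) = 0.4889; the claim prices as the p*-weighted sum of path payoffs discounted by R^3.
Enumerate all 2^3 = 8 price paths (U = up ×1.31, D = down ×0.86); each path with k up-moves has probability p*^k·(1−p*)^(3−k).
DDD: m=15.9014, payoff=13.8786, prob=0.133520
UDD: m=24.2219, payoff=5.5581, prob=0.127715
DUD: m=21.5000, payoff=8.2800, prob=0.127715
UUD: m=32.7500, payoff=0.0000, prob=0.122162
DDU: m=18.4900, payoff=11.2900, prob=0.127715
UDU: m=28.1650, payoff=1.6150, prob=0.122162
DUU: m=21.5000, payoff=8.2800, prob=0.122162
UUU: m=32.7500, payoff=0.0000, prob=0.116850
Price = Σ prob·payoff / R^3 = 6.271088 / 1.259712 = 4.9782

price = 4.9782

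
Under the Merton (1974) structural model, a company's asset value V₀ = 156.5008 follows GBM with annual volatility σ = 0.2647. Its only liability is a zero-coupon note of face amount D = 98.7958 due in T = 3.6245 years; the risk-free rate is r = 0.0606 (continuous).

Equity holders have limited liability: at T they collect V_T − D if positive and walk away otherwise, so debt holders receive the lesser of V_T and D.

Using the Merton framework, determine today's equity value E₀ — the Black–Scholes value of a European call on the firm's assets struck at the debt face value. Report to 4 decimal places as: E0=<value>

With assets at 156.5008 and a single debt payment of 98.7958 at 3.6245 years:
d₁ = [ln(V₀/D) + (r + σ²/2)T] / (σ√T)
   = [ln(156.5008/98.7958) + (0.0606 + 0.5·0.2647²)·3.6245] / (0.2647·√3.6245)
   = [0.460006 + 0.346622] / 0.503939 = 1.600646
d₂ = d₁ − σ√T = 1.600646 − 0.503939 = 1.096707
N(d₁) = 0.945272,  N(d₂) = 0.863615,  e^(−rT) = 0.802804
E₀ = V₀·N(d₁) − D·e^(−rT)·N(d₂)
   = 156.5008·0.945272 − 98.7958·0.802804·0.863615 = 79.439388

E0=79.4394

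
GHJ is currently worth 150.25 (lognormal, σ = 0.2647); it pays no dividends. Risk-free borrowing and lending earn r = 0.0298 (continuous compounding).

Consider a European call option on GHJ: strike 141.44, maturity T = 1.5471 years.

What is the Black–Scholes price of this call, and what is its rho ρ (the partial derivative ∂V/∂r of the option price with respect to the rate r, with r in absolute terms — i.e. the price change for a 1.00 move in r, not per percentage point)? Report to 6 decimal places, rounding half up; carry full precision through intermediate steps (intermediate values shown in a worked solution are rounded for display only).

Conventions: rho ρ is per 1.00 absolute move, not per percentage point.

price = 27.203196
ρ = 117.675342

σ√T = 0.2647·√1.5471 = 0.329240
d₁ = (ln(S/K) + (r+σ²/2)T) / (σ√T) = (ln(150.25/141.44) + (0.0298+0.2647²/2)·1.5471) / 0.329240 = (0.060425 + 0.100303) / 0.329240 = 0.488179
d₂ = d₁ − σ√T = 0.488179 − 0.329240 = 0.158938
e^{−rT} = 0.954943
N(d₁) = 0.687288,  N(d₂) = 0.563141
Call price V = S·N(d₁) − K·e^{−rT}·N(d₂) = 103.265081 − 76.061885 = 27.203196
ρ = K·T·e^{−rT}·N(d₂) = 117.675342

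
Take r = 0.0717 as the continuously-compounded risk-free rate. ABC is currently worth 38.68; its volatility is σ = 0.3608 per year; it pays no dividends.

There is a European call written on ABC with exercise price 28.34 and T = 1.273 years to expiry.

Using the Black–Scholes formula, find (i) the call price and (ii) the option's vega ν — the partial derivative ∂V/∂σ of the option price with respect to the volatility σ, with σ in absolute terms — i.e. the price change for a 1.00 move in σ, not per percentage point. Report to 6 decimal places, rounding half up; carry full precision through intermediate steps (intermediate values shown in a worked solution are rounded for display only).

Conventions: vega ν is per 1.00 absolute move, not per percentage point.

σ√T = 0.3608·√1.273 = 0.407081
d₁ = (ln(S/K) + (r+σ²/2)T) / (σ√T) = (ln(38.68/28.34) + (0.0717+0.3608²/2)·1.273) / 0.407081 = (0.311048 + 0.174132) / 0.407081 = 1.191851
d₂ = d₁ − σ√T = 1.191851 − 0.407081 = 0.784771
e^{−rT} = 0.912767
N(d₁) = 0.883340,  N(d₂) = 0.783706
Call price V = S·N(d₁) − K·e^{−rT}·N(d₂) = 34.167601 − 20.272773 = 13.894828
φ(d₁) = (1/√(2π))·e^{−d₁²/2} = 0.196088
ν = S·φ(d₁)·√T = 8.557579

price = 13.894828
ν = 8.557579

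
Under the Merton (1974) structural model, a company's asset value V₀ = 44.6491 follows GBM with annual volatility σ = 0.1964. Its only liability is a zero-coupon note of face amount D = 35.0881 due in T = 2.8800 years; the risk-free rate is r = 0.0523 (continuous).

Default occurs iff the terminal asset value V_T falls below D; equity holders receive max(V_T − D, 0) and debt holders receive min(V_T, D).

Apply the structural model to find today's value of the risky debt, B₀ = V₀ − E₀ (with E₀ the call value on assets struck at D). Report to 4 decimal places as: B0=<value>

B0=29.4659

Work the structural quantities from V₀ = 44.6491 against face 35.0881:
d₁ = [ln(V₀/D) + (r + σ²/2)T] / (σ√T)
   = [ln(44.6491/35.0881) + (0.0523 + 0.5·0.1964²)·2.8800] / (0.1964·√2.8800)
   = [0.240972 + 0.206169] / 0.333302 = 1.341550
d₂ = d₁ − σ√T = 1.341550 − 0.333302 = 1.008248
N(d₁) = 0.910129,  N(d₂) = 0.843332,  e^(−rT) = 0.860171
E₀ = V₀·N(d₁) − D·e^(−rT)·N(d₂)
   = 44.6491·0.910129 − 35.0881·0.860171·0.843332 = 15.183181
B₀ = V₀ − E₀ = 44.6491 − 15.183181 = 29.465919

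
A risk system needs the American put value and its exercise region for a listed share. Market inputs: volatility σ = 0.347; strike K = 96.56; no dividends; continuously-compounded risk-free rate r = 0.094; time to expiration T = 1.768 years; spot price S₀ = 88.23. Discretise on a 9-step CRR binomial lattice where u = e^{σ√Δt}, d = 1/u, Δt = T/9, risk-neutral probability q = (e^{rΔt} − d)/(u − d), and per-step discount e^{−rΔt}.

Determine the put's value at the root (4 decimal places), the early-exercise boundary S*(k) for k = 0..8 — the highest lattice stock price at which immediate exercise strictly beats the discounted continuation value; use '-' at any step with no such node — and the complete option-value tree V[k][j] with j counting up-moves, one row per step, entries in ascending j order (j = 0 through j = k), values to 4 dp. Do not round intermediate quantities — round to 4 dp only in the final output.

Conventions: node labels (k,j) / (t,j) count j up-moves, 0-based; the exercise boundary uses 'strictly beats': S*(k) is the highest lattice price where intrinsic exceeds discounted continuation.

Δt=0.19644  u=1.16625  d=0.85745  q=0.52198  discount=0.98170
step 9 (expiry): payoffs max(K−S,0) = 74.4558 66.4949 55.6670 40.9394 20.9076 0.0000 0.0000 0.0000 0.0000 0.0000
step 8: (k=8,j=0): S=25.7792, K−S=70.7808, hold=69.0141 ⇒ V=70.7808 exercise | (k=8,j=1): S=35.0635, K−S=61.4965, hold=59.7298 ⇒ V=61.4965 exercise | (k=8,j=2): S=47.6917, K−S=48.8683, hold=47.1016 ⇒ V=48.8683 exercise | (k=8,j=3): S=64.8678, K−S=31.6922, hold=29.9255 ⇒ V=31.6922 exercise | (k=8,j=4): S=88.2300, K−S=8.3300, hold=9.8114 ⇒ V=9.8114 continue | (k=8,j=5): S=120.0060, K−S=0.0000, hold=0.0000 ⇒ V=0.0000 continue | (k=8,j=6): S=163.2262, K−S=0.0000, hold=0.0000 ⇒ V=0.0000 continue | (k=8,j=7): S=222.0122, K−S=0.0000, hold=0.0000 ⇒ V=0.0000 continue | (k=8,j=8): S=301.9699, K−S=0.0000, hold=0.0000 ⇒ V=0.0000 continue  boundary S*=64.8678
step 7: (k=7,j=0): S=30.0651, K−S=66.4949, hold=64.7282 ⇒ V=66.4949 exercise | (k=7,j=1): S=40.8930, K−S=55.6670, hold=53.9003 ⇒ V=55.6670 exercise | (k=7,j=2): S=55.6206, K−S=40.9394, hold=39.1727 ⇒ V=40.9394 exercise | (k=7,j=3): S=75.6524, K−S=20.9076, hold=19.9000 ⇒ V=20.9076 exercise | (k=7,j=4): S=102.8987, K−S=0.0000, hold=4.6043 ⇒ V=4.6043 continue | (k=7,j=5): S=139.9576, K−S=0.0000, hold=0.0000 ⇒ V=0.0000 continue | (k=7,j=6): S=190.3634, K−S=0.0000, hold=0.0000 ⇒ V=0.0000 continue | (k=7,j=7): S=258.9227, K−S=0.0000, hold=0.0000 ⇒ V=0.0000 continue  boundary S*=75.6524
step 6: (k=6,j=0): S=35.0635, K−S=61.4965, hold=59.7298 ⇒ V=61.4965 exercise | (k=6,j=1): S=47.6917, K−S=48.8683, hold=47.1016 ⇒ V=48.8683 exercise | (k=6,j=2): S=64.8678, K−S=31.6922, hold=29.9255 ⇒ V=31.6922 exercise | (k=6,j=3): S=88.2300, K−S=8.3300, hold=12.1708 ⇒ V=12.1708 continue | (k=6,j=4): S=120.0060, K−S=0.0000, hold=2.1607 ⇒ V=2.1607 continue | (k=6,j=5): S=163.2262, K−S=0.0000, hold=0.0000 ⇒ V=0.0000 continue | (k=6,j=6): S=222.0122, K−S=0.0000, hold=0.0000 ⇒ V=0.0000 continue  boundary S*=64.8678
step 5: (k=5,j=0): S=40.8930, K−S=55.6670, hold=53.9003 ⇒ V=55.6670 exercise | (k=5,j=1): S=55.6206, K−S=40.9394, hold=39.1727 ⇒ V=40.9394 exercise | (k=5,j=2): S=75.6524, K−S=20.9076, hold=21.1090 ⇒ V=21.1090 continue | (k=5,j=3): S=102.8987, K−S=0.0000, hold=6.8186 ⇒ V=6.8186 continue | (k=5,j=4): S=139.9576, K−S=0.0000, hold=1.0139 ⇒ V=1.0139 continue | (k=5,j=5): S=190.3634, K−S=0.0000, hold=0.0000 ⇒ V=0.0000 continue  boundary S*=55.6206
step 4: (k=4,j=0): S=47.6917, K−S=48.8683, hold=47.1016 ⇒ V=48.8683 exercise | (k=4,j=1): S=64.8678, K−S=31.6922, hold=30.0287 ⇒ V=31.6922 exercise | (k=4,j=2): S=88.2300, K−S=8.3300, hold=13.4000 ⇒ V=13.4000 continue | (k=4,j=3): S=120.0060, K−S=0.0000, hold=3.7194 ⇒ V=3.7194 continue | (k=4,j=4): S=163.2262, K−S=0.0000, hold=0.4758 ⇒ V=0.4758 continue  boundary S*=64.8678
step 3: (k=3,j=0): S=55.6206, K−S=40.9394, hold=39.1727 ⇒ V=40.9394 exercise | (k=3,j=1): S=75.6524, K−S=20.9076, hold=21.7389 ⇒ V=21.7389 continue | (k=3,j=2): S=102.8987, K−S=0.0000, hold=8.1942 ⇒ V=8.1942 continue | (k=3,j=3): S=139.9576, K−S=0.0000, hold=1.9892 ⇒ V=1.9892 continue  boundary S*=55.6206
step 2: (k=2,j=0): S=64.8678, K−S=31.6922, hold=30.3515 ⇒ V=31.6922 exercise | (k=2,j=1): S=88.2300, K−S=8.3300, hold=14.4005 ⇒ V=14.4005 continue | (k=2,j=2): S=120.0060, K−S=0.0000, hold=4.8647 ⇒ V=4.8647 continue  boundary S*=64.8678
step 1: (k=1,j=0): S=75.6524, K−S=20.9076, hold=22.2516 ⇒ V=22.2516 continue | (k=1,j=1): S=102.8987, K−S=0.0000, hold=9.2506 ⇒ V=9.2506 continue  boundary S*=-
step 0: (k=0,j=0): S=88.2300, K−S=8.3300, hold=15.1824 ⇒ V=15.1824 continue  boundary S*=-

price = 15.1824
boundary = - - 64.8678 55.6206 64.8678 55.6206 64.8678 75.6524 64.8678
tree:
15.1824
22.2516 9.2506
31.6922 14.4005 4.8647
40.9394 21.7389 8.1942 1.9892
48.8683 31.6922 13.4000 3.7194 0.4758
55.6670 40.9394 21.1090 6.8186 1.0139 0.0000
61.4965 48.8683 31.6922 12.1708 2.1607 0.0000 0.0000
66.4949 55.6670 40.9394 20.9076 4.6043 0.0000 0.0000 0.0000
70.7808 61.4965 48.8683 31.6922 9.8114 0.0000 0.0000 0.0000 0.0000
74.4558 66.4949 55.6670 40.9394 20.9076 0.0000 0.0000 0.0000 0.0000 0.0000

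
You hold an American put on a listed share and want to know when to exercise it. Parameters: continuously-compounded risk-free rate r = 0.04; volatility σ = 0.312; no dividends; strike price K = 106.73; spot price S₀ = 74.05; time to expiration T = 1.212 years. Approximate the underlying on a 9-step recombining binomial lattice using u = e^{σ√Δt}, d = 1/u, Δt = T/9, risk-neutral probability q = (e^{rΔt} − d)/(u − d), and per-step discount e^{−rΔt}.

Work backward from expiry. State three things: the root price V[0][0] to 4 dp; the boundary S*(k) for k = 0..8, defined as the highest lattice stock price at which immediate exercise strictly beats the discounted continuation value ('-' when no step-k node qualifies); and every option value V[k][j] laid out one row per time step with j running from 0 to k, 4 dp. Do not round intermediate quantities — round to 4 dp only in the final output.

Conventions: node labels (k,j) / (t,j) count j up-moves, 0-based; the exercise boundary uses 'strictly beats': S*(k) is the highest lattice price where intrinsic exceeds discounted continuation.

Δt=0.13467  u=1.12131  d=0.89182  q=0.49494  discount=0.99463
step 9 (expiry): payoffs max(K−S,0) = 80.3055 73.5058 64.9563 54.2067 40.6910 23.6973 2.3306 0.0000 0.0000 0.0000
step 8: (k=8,j=0): S=29.6299, K−S=77.1001, hold=76.5267 ⇒ V=77.1001 exercise | (k=8,j=1): S=37.2545, K−S=69.4755, hold=68.9021 ⇒ V=69.4755 exercise | (k=8,j=2): S=46.8412, K−S=59.8888, hold=59.3155 ⇒ V=59.8888 exercise | (k=8,j=3): S=58.8947, K−S=47.8353, hold=47.2619 ⇒ V=47.8353 exercise | (k=8,j=4): S=74.0500, K−S=32.6800, hold=32.1066 ⇒ V=32.6800 exercise | (k=8,j=5): S=93.1052, K−S=13.6248, hold=13.0515 ⇒ V=13.6248 exercise | (k=8,j=6): S=117.0637, K−S=0.0000, hold=1.1708 ⇒ V=1.1708 continue | (k=8,j=7): S=147.1875, K−S=0.0000, hold=0.0000 ⇒ V=0.0000 continue | (k=8,j=8): S=185.0631, K−S=0.0000, hold=0.0000 ⇒ V=0.0000 continue  boundary S*=93.1052
step 7: (k=7,j=0): S=33.2242, K−S=73.5058, hold=72.9324 ⇒ V=73.5058 exercise | (k=7,j=1): S=41.7737, K−S=64.9563, hold=64.3829 ⇒ V=64.9563 exercise | (k=7,j=2): S=52.5233, K−S=54.2067, hold=53.6333 ⇒ V=54.2067 exercise | (k=7,j=3): S=66.0390, K−S=40.6910, hold=40.1176 ⇒ V=40.6910 exercise | (k=7,j=4): S=83.0327, K−S=23.6973, hold=23.1239 ⇒ V=23.6973 exercise | (k=7,j=5): S=104.3994, K−S=2.3306, hold=7.4207 ⇒ V=7.4207 continue | (k=7,j=6): S=131.2643, K−S=0.0000, hold=0.5881 ⇒ V=0.5881 continue | (k=7,j=7): S=165.0423, K−S=0.0000, hold=0.0000 ⇒ V=0.0000 continue  boundary S*=83.0327
step 6: (k=6,j=0): S=37.2545, K−S=69.4755, hold=68.9021 ⇒ V=69.4755 exercise | (k=6,j=1): S=46.8412, K−S=59.8888, hold=59.3155 ⇒ V=59.8888 exercise | (k=6,j=2): S=58.8947, K−S=47.8353, hold=47.2619 ⇒ V=47.8353 exercise | (k=6,j=3): S=74.0500, K−S=32.6800, hold=32.1066 ⇒ V=32.6800 exercise | (k=6,j=4): S=93.1052, K−S=13.6248, hold=15.5573 ⇒ V=15.5573 continue | (k=6,j=5): S=117.0637, K−S=0.0000, hold=4.0173 ⇒ V=4.0173 continue | (k=6,j=6): S=147.1875, K−S=0.0000, hold=0.2954 ⇒ V=0.2954 continue  boundary S*=74.0500
step 5: (k=5,j=0): S=41.7737, K−S=64.9563, hold=64.3829 ⇒ V=64.9563 exercise | (k=5,j=1): S=52.5233, K−S=54.2067, hold=53.6333 ⇒ V=54.2067 exercise | (k=5,j=2): S=66.0390, K−S=40.6910, hold=40.1176 ⇒ V=40.6910 exercise | (k=5,j=3): S=83.0327, K−S=23.6973, hold=24.0752 ⇒ V=24.0752 continue | (k=5,j=4): S=104.3994, K−S=2.3306, hold=9.7927 ⇒ V=9.7927 continue | (k=5,j=5): S=131.2643, K−S=0.0000, hold=2.1635 ⇒ V=2.1635 continue  boundary S*=66.0390
step 4: (k=4,j=0): S=46.8412, K−S=59.8888, hold=59.3155 ⇒ V=59.8888 exercise | (k=4,j=1): S=58.8947, K−S=47.8353, hold=47.2619 ⇒ V=47.8353 exercise | (k=4,j=2): S=74.0500, K−S=32.6800, hold=32.2927 ⇒ V=32.6800 exercise | (k=4,j=3): S=93.1052, K−S=13.6248, hold=16.9148 ⇒ V=16.9148 continue | (k=4,j=4): S=117.0637, K−S=0.0000, hold=5.9844 ⇒ V=5.9844 continue  boundary S*=74.0500
step 3: (k=3,j=0): S=52.5233, K−S=54.2067, hold=53.6333 ⇒ V=54.2067 exercise | (k=3,j=1): S=66.0390, K−S=40.6910, hold=40.1176 ⇒ V=40.6910 exercise | (k=3,j=2): S=83.0327, K−S=23.6973, hold=24.7435 ⇒ V=24.7435 continue | (k=3,j=3): S=104.3994, K−S=2.3306, hold=11.4430 ⇒ V=11.4430 continue  boundary S*=66.0390
step 2: (k=2,j=0): S=58.8947, K−S=47.8353, hold=47.2619 ⇒ V=47.8353 exercise | (k=2,j=1): S=74.0500, K−S=32.6800, hold=32.6217 ⇒ V=32.6800 exercise | (k=2,j=2): S=93.1052, K−S=13.6248, hold=18.0630 ⇒ V=18.0630 continue  boundary S*=74.0500
step 1: (k=1,j=0): S=66.0390, K−S=40.6910, hold=40.1176 ⇒ V=40.6910 exercise | (k=1,j=1): S=83.0327, K−S=23.6973, hold=25.3087 ⇒ V=25.3087 continue  boundary S*=66.0390
step 0: (k=0,j=0): S=74.0500, K−S=32.6800, hold=32.8999 ⇒ V=32.8999 continue  boundary S*=-

price = 32.8999
boundary = - 66.0390 74.0500 66.0390 74.0500 66.0390 74.0500 83.0327 93.1052
tree:
32.8999
40.6910 25.3087
47.8353 32.6800 18.0630
54.2067 40.6910 24.7435 11.4430
59.8888 47.8353 32.6800 16.9148 5.9844
64.9563 54.2067 40.6910 24.0752 9.7927 2.1635
69.4755 59.8888 47.8353 32.6800 15.5573 4.0173 0.2954
73.5058 64.9563 54.2067 40.6910 23.6973 7.4207 0.5881 0.0000
77.1001 69.4755 59.8888 47.8353 32.6800 13.6248 1.1708 0.0000 0.0000
80.3055 73.5058 64.9563 54.2067 40.6910 23.6973 2.3306 0.0000 0.0000 0.0000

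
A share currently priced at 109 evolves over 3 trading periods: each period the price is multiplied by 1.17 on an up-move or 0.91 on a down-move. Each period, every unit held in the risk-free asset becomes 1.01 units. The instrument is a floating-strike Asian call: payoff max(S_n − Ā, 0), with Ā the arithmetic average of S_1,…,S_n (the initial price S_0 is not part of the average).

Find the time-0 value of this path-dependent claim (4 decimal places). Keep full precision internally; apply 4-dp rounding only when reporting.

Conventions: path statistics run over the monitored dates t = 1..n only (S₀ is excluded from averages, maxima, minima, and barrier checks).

price = 4.8412

Under the martingale measure an up-move has probability p* = 0.3846; value the claim as the probability-weighted average of per-path payoffs, discounted 3 periods at R = 1.01.
Enumerate all 2^3 = 8 price paths (U = up ×1.17, D = down ×0.91); each path with k up-moves has probability p*^k·(1−p*)^(3−k).
DDD: Ā=90.5307, payoff=0.0000, prob=0.233045
UDD: Ā=116.3966, payoff=0.0000, prob=0.145653
DUD: Ā=106.9500, payoff=0.0000, prob=0.145653
UUD: Ā=137.5071, payoff=0.0000, prob=0.091033
DDU: Ā=98.3535, payoff=7.2541, prob=0.145653
UDU: Ā=126.4545, payoff=9.3267, prob=0.091033
DUU: Ā=117.0078, payoff=18.7734, prob=0.091033
UUU: Ā=150.4386, payoff=24.1372, prob=0.056896
Price = Σ prob·payoff / R^3 = 4.987924 / 1.030301 = 4.8412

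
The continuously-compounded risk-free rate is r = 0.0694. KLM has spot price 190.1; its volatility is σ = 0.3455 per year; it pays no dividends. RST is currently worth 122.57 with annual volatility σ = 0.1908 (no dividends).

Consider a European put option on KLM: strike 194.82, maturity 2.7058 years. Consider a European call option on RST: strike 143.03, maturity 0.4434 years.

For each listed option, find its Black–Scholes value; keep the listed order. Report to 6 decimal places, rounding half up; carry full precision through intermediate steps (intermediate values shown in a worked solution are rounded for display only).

[KLM put K=194.82]
σ√T = 0.3455·√2.7058 = 0.568324
d₁ = (ln(S/K) + (r+σ²/2)T) / (σ√T) = (ln(190.1/194.82) + (0.0694+0.3455²/2)·2.7058) / 0.568324 = (-0.024526 + 0.349279) / 0.568324 = 0.571422
d₂ = d₁ − σ√T = 0.571422 − 0.568324 = 0.003098
e^{−rT} = 0.828795
N(−d₁) = 0.283857,  N(−d₂) = 0.498764
price = K·e^{−rT}·N(−d₂) − S·N(−d₁) = 80.533351 − 53.961184 = 26.572168
[RST call K=143.03]
σ√T = 0.1908·√0.4434 = 0.127050
d₁ = (ln(S/K) + (r+σ²/2)T) / (σ√T) = (ln(122.57/143.03) + (0.0694+0.1908²/2)·0.4434) / 0.127050 = (-0.154372 + 0.038843) / 0.127050 = -0.909318
d₂ = d₁ − σ√T = -0.909318 − 0.127050 = -1.036368
e^{−rT} = 0.969697
N(d₁) = 0.181591,  N(d₂) = 0.150015
price = S·N(d₁) − K·e^{−rT}·N(d₂) = 22.257634 − 20.806465 = 1.451169

price(KLM put K=194.82) = 26.572168
price(RST call K=143.03) = 1.451169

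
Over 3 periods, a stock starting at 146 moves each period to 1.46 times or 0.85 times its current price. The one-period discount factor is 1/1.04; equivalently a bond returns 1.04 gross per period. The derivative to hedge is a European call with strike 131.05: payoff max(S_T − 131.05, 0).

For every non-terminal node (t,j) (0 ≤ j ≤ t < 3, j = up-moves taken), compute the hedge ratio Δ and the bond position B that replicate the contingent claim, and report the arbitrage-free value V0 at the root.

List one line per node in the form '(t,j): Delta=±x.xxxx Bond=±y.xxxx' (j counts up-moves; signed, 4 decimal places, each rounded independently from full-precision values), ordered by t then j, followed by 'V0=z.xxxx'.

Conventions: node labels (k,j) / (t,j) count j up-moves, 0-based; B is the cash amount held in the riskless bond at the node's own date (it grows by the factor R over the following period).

The replicating-portfolio and risk-neutral prices coincide; use p* = (1.04−0.85)/(1.46−0.85) = 0.3115 for the latter.
Expiry values: V(3,0)=0.0000, V(3,1)=22.9581, V(3,2)=133.4816, V(3,3)=323.3219
(2,0): S=105.4850. Δ = (V_up−V_dn)/(S_up−S_dn) = (22.9581−0.0000)/(154.0081−89.6622) = 0.3568. V = [p*·22.9581 + (1−p*)·0.0000]/1.04 = 6.8758. B = V − Δ·S = -30.7604.
(2,1): S=181.1860. Δ = (V_up−V_dn)/(S_up−S_dn) = (133.4816−22.9581)/(264.5316−154.0081) = 1.0000. V = [p*·133.4816 + (1−p*)·22.9581]/1.04 = 55.1764. B = V − Δ·S = -126.0096.
(2,2): S=311.2136. Δ = (V_up−V_dn)/(S_up−S_dn) = (323.3219−133.4816)/(454.3719−264.5316) = 1.0000. V = [p*·323.3219 + (1−p*)·133.4816]/1.04 = 185.2040. B = V − Δ·S = -126.0096.
(1,0): S=124.1000. Δ = (V_up−V_dn)/(S_up−S_dn) = (55.1764−6.8758)/(181.1860−105.4850) = 0.6380. V = [p*·55.1764 + (1−p*)·6.8758]/1.04 = 21.0772. B = V − Δ·S = -58.1040.
(1,1): S=213.1600. Δ = (V_up−V_dn)/(S_up−S_dn) = (185.2040−55.1764)/(311.2136−181.1860) = 1.0000. V = [p*·185.2040 + (1−p*)·55.1764]/1.04 = 91.9969. B = V − Δ·S = -121.1631.
(0,0): S=146.0000. Δ = (V_up−V_dn)/(S_up−S_dn) = (91.9969−21.0772)/(213.1600−124.1000) = 0.7963. V = [p*·91.9969 + (1−p*)·21.0772]/1.04 = 41.5067. B = V − Δ·S = -74.7552.
Verification: the root portfolio costs Δ(0,0)·S0 + B(0,0) = 41.5067, matching V0.

(0,0): Delta=0.7963 Bond=-74.7552
(1,0): Delta=0.6380 Bond=-58.1040
(1,1): Delta=1.0000 Bond=-121.1631
(2,0): Delta=0.3568 Bond=-30.7604
(2,1): Delta=1.0000 Bond=-126.0096
(2,2): Delta=1.0000 Bond=-126.0096
V0=41.5067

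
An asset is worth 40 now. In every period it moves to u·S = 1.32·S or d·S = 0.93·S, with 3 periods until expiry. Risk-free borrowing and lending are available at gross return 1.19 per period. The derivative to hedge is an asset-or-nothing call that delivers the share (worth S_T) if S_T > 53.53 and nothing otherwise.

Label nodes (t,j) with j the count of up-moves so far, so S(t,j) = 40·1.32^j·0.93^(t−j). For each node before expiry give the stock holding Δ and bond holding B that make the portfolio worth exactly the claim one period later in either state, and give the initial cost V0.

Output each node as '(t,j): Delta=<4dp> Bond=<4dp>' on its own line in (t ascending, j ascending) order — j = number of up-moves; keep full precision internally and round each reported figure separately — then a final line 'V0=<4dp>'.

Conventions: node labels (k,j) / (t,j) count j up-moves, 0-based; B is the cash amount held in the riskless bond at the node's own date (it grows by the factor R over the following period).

(0,0): Delta=1.8509 Bond=-40.7648
(1,0): Delta=2.5029 Bond=-72.7652
(1,1): Delta=1.6212 Bond=-36.3826
(2,0): Delta=0.0000 Bond=0.0000
(2,1): Delta=3.3846 Bond=-129.8860
(2,2): Delta=1.0000 Bond=0.0000
V0=33.2708

Risk-neutral probability p* = (R−d)/(u−d) = (1.19−0.93)/(1.32−0.93) = 0.6667.
Payoffs at expiry: V(3,0)=0.0000, V(3,1)=0.0000, V(3,2)=64.8173, V(3,3)=91.9987
Node (2,0) S=34.5960: V=(p*·0.0000+(1−p*)·0.0000)/1.19=0.0000; Δ=(0.0000−0.0000)/(45.6667−32.1743)=0.0000; B=V−Δ·S=0.0000
Node (2,1) S=49.1040: V=(p*·64.8173+(1−p*)·0.0000)/1.19=36.3122; Δ=(64.8173−0.0000)/(64.8173−45.6667)=3.3846; B=V−Δ·S=-129.8860
Node (2,2) S=69.6960: V=(p*·91.9987+(1−p*)·64.8173)/1.19=69.6960; Δ=(91.9987−64.8173)/(91.9987−64.8173)=1.0000; B=V−Δ·S=0.0000
Node (1,0) S=37.2000: V=(p*·36.3122+(1−p*)·0.0000)/1.19=20.3430; Δ=(36.3122−0.0000)/(49.1040−34.5960)=2.5029; B=V−Δ·S=-72.7652
Node (1,1) S=52.8000: V=(p*·69.6960+(1−p*)·36.3122)/1.19=49.2169; Δ=(69.6960−36.3122)/(69.6960−49.1040)=1.6212; B=V−Δ·S=-36.3826
Node (0,0) S=40.0000: V=(p*·49.2169+(1−p*)·20.3430)/1.19=33.2708; Δ=(49.2169−20.3430)/(52.8000−37.2000)=1.8509; B=V−Δ·S=-40.7648
Check: Δ(0,0)·S0 + B(0,0) = 33.2708 = V0.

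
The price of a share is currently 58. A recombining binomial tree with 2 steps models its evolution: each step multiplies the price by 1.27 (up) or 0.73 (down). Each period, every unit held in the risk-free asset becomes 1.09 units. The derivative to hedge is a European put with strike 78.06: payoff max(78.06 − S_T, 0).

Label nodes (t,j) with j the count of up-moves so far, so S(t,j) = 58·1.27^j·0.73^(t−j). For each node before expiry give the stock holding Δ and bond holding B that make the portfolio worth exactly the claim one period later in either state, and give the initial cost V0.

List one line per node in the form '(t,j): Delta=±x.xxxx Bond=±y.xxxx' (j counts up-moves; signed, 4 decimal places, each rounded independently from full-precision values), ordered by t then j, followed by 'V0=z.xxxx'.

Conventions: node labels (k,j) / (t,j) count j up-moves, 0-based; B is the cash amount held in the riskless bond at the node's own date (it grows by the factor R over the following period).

Since d<R<u, set p* = (R−d)/(u−d) = 0.6667; price each node as the discounted p*-expectation of its children.
Expiry values: V(2,0)=47.1518, V(2,1)=24.2882, V(2,2)=0.0000
(1,0): S=42.3400. Δ = (V_up−V_dn)/(S_up−S_dn) = (24.2882−47.1518)/(53.7718−30.9082) = -1.0000. V = [p*·24.2882 + (1−p*)·47.1518]/1.09 = 29.2747. B = V − Δ·S = 71.6147.
(1,1): S=73.6600. Δ = (V_up−V_dn)/(S_up−S_dn) = (0.0000−24.2882)/(93.5482−53.7718) = -0.6106. V = [p*·0.0000 + (1−p*)·24.2882]/1.09 = 7.4276. B = V − Δ·S = 52.4057.
(0,0): S=58.0000. Δ = (V_up−V_dn)/(S_up−S_dn) = (7.4276−29.2747)/(73.6600−42.3400) = -0.6975. V = [p*·7.4276 + (1−p*)·29.2747]/1.09 = 13.4954. B = V − Δ·S = 53.9529.
Check: Δ(0,0)·S0 + B(0,0) = 13.4954 = V0.

(0,0): Delta=-0.6975 Bond=53.9529
(1,0): Delta=-1.0000 Bond=71.6147
(1,1): Delta=-0.6106 Bond=52.4057
V0=13.4954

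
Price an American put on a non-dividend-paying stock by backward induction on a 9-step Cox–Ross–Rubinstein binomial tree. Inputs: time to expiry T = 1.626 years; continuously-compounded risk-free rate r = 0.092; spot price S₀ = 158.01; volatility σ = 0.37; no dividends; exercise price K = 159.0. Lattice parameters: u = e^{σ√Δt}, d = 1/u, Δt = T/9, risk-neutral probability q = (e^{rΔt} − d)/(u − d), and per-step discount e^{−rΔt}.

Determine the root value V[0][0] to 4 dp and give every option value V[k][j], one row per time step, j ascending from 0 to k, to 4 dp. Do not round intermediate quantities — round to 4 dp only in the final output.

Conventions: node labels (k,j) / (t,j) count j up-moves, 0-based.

params: Δt=0.18067 u=1.17031 d=0.85447 q=0.51383 e^(-rΔt)=0.98352
t_9 payoffs: 120.6312 106.4491 87.0251 60.4214 23.9844 0.0000 0.0000 0.0000 0.0000 0.0000
k=8: node(8,0) S=44.9034 payoff=114.0966 vs cont=111.4757 → 114.0966 [stop]  node(8,1) S=61.5008 payoff=97.4992 vs cont=94.8783 → 97.4992 [stop]  node(8,2) S=84.2329 payoff=74.7671 vs cont=72.1461 → 74.7671 [stop]  node(8,3) S=115.3674 payoff=43.6326 vs cont=41.0116 → 43.6326 [stop]  node(8,4) S=158.0100 payoff=0.9900 vs cont=11.4683 → 11.4683 [wait]  node(8,5) S=216.4143 payoff=0.0000 vs cont=0.0000 → 0.0000 [wait]  node(8,6) S=296.4062 payoff=0.0000 vs cont=0.0000 → 0.0000 [wait]  node(8,7) S=405.9651 payoff=0.0000 vs cont=0.0000 → 0.0000 [wait]  node(8,8) S=556.0195 payoff=0.0000 vs cont=0.0000 → 0.0000 [wait]
k=7: node(7,0) S=52.5509 payoff=106.4491 vs cont=103.8282 → 106.4491 [stop]  node(7,1) S=71.9749 payoff=87.0251 vs cont=84.4041 → 87.0251 [stop]  node(7,2) S=98.5786 payoff=60.4214 vs cont=57.8005 → 60.4214 [stop]  node(7,3) S=135.0156 payoff=23.9844 vs cont=26.6588 → 26.6588 [wait]  node(7,4) S=184.9206 payoff=0.0000 vs cont=5.4836 → 5.4836 [wait]  node(7,5) S=253.2717 payoff=0.0000 vs cont=0.0000 → 0.0000 [wait]  node(7,6) S=346.8870 payoff=0.0000 vs cont=0.0000 → 0.0000 [wait]  node(7,7) S=475.1047 payoff=0.0000 vs cont=0.0000 → 0.0000 [wait]
k=6: node(6,0) S=61.5008 payoff=97.4992 vs cont=94.8783 → 97.4992 [stop]  node(6,1) S=84.2329 payoff=74.7671 vs cont=72.1461 → 74.7671 [stop]  node(6,2) S=115.3674 payoff=43.6326 vs cont=42.3631 → 43.6326 [stop]  node(6,3) S=158.0100 payoff=0.9900 vs cont=15.5183 → 15.5183 [wait]  node(6,4) S=216.4143 payoff=0.0000 vs cont=2.6220 → 2.6220 [wait]  node(6,5) S=296.4062 payoff=0.0000 vs cont=0.0000 → 0.0000 [wait]  node(6,6) S=405.9651 payoff=0.0000 vs cont=0.0000 → 0.0000 [wait]
k=5: node(5,0) S=71.9749 payoff=87.0251 vs cont=84.4041 → 87.0251 [stop]  node(5,1) S=98.5786 payoff=60.4214 vs cont=57.8005 → 60.4214 [stop]  node(5,2) S=135.0156 payoff=23.9844 vs cont=28.7055 → 28.7055 [wait]  node(5,3) S=184.9206 payoff=0.0000 vs cont=8.7452 → 8.7452 [wait]  node(5,4) S=253.2717 payoff=0.0000 vs cont=1.2537 → 1.2537 [wait]  node(5,5) S=346.8870 payoff=0.0000 vs cont=0.0000 → 0.0000 [wait]
k=4: node(4,0) S=84.2329 payoff=74.7671 vs cont=72.1461 → 74.7671 [stop]  node(4,1) S=115.3674 payoff=43.6326 vs cont=43.3975 → 43.6326 [stop]  node(4,2) S=158.0100 payoff=0.9900 vs cont=18.1452 → 18.1452 [wait]  node(4,3) S=216.4143 payoff=0.0000 vs cont=4.8152 → 4.8152 [wait]  node(4,4) S=296.4062 payoff=0.0000 vs cont=0.5995 → 0.5995 [wait]
k=3: node(3,0) S=98.5786 payoff=60.4214 vs cont=57.8005 → 60.4214 [stop]  node(3,1) S=135.0156 payoff=23.9844 vs cont=30.0330 → 30.0330 [wait]  node(3,2) S=184.9206 payoff=0.0000 vs cont=11.1096 → 11.1096 [wait]  node(3,3) S=253.2717 payoff=0.0000 vs cont=2.6054 → 2.6054 [wait]
k=2: node(2,0) S=115.3674 payoff=43.6326 vs cont=44.0683 → 44.0683 [wait]  node(2,1) S=158.0100 payoff=0.9900 vs cont=19.9748 → 19.9748 [wait]  node(2,2) S=216.4143 payoff=0.0000 vs cont=6.6288 → 6.6288 [wait]
k=1: node(1,0) S=135.0156 payoff=23.9844 vs cont=31.1660 → 31.1660 [wait]  node(1,1) S=184.9206 payoff=0.0000 vs cont=12.9010 → 12.9010 [wait]
k=0: node(0,0) S=158.0100 payoff=0.9900 vs cont=21.4218 → 21.4218 [wait]

price = 21.4218
tree:
21.4218
31.1660 12.9010
44.0683 19.9748 6.6288
60.4214 30.0330 11.1096 2.6054
74.7671 43.6326 18.1452 4.8152 0.5995
87.0251 60.4214 28.7055 8.7452 1.2537 0.0000
97.4992 74.7671 43.6326 15.5183 2.6220 0.0000 0.0000
106.4491 87.0251 60.4214 26.6588 5.4836 0.0000 0.0000 0.0000
114.0966 97.4992 74.7671 43.6326 11.4683 0.0000 0.0000 0.0000 0.0000
120.6312 106.4491 87.0251 60.4214 23.9844 0.0000 0.0000 0.0000 0.0000 0.0000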